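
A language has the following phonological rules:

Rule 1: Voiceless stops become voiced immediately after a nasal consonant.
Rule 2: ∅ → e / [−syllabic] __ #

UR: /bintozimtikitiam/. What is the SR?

bindozimdikitiame

Rule 1 (post-nasal voicing): /t/ is a voiceless stop immediately after the nasal /n/, so it voices to [d]. /t/ is a voiceless stop immediately after the nasal /m/, so it voices to [d]. /bintozimtikitiam/ → bindozimdikitiam.
Rule 2 (final e-epenthesis): the form ends in the consonant /m/, so [e] is inserted word-finally. /bindozimdikitiam/ → bindozimdikitiame.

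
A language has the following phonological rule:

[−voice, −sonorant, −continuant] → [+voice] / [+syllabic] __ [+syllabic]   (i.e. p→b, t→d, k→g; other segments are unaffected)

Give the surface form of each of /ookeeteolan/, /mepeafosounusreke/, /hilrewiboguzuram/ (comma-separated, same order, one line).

oogeedeolan, mebeafosounusrege, hilrewiboguzuram

/ookeeteolan/: /k/ is a voiceless stop between vowels /o/ and /e/, so it voices to [g]. /t/ is a voiceless stop between vowels /e/ and /e/, so it voices to [d]. → [oogeedeolan].
/mepeafosounusreke/: /p/ is a voiceless stop between vowels /e/ and /e/, so it voices to [b]. /k/ is a voiceless stop between vowels /e/ and /e/, so it voices to [g]. → [mebeafosounusrege].
/hilrewiboguzuram/: the rule's environment is not met; surfaces unchanged as [hilrewiboguzuram].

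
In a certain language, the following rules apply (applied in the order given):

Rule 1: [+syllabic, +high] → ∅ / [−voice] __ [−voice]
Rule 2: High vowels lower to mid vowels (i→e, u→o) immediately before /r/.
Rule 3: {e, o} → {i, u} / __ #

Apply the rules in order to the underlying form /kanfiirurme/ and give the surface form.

kanfierormi

Rule 1 (high vowel syncope): no segment meets the environment; /kanfiirurme/ is unchanged.
Rule 2 (pre-rhotic lowering): /i/ is a high vowel immediately before /r/, so it lowers to [e]. /u/ is a high vowel immediately before /r/, so it lowers to [o]. /kanfiirurme/ → kanfierorme.
Rule 3 (final vowel raising): /e/ is a mid vowel in word-final position, so it raises to [i]. /kanfierorme/ → kanfierormi.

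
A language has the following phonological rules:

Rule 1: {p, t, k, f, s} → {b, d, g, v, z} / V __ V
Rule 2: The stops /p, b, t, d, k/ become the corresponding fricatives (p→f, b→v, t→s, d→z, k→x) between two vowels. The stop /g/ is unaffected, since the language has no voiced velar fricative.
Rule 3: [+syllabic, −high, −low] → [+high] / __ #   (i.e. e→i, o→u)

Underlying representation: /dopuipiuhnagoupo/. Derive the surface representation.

Rule 1 (intervocalic voicing): /p/ is a voiceless obstruent between vowels /o/ and /u/, so it voices to [b]. /p/ is a voiceless obstruent between vowels /i/ and /i/, so it voices to [b]. /p/ is a voiceless obstruent between vowels /u/ and /o/, so it voices to [b]. /dopuipiuhnagoupo/ → dobuibiuhnagoubo.
Rule 2 (intervocalic spirantization): /b/ is a stop between vowels /o/ and /u/, so it spirantizes to the fricative [v]. /b/ is a stop between vowels /i/ and /i/, so it spirantizes to the fricative [v]. /b/ is a stop between vowels /u/ and /o/, so it spirantizes to the fricative [v]. /dobuibiuhnagoubo/ → dovuiviuhnagouvo.
Rule 3 (final vowel raising): /o/ is a mid vowel in word-final position, so it raises to [u]. /dovuiviuhnagouvo/ → dovuiviuhnagouvu.

dovuiviuhnagouvu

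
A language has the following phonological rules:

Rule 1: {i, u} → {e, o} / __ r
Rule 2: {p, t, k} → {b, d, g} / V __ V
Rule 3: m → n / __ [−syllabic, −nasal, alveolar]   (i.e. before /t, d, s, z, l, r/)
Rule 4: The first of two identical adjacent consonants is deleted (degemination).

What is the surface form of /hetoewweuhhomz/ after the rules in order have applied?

Rule 1 (pre-rhotic lowering): no segment meets the environment; /hetoewweuhhomz/ is unchanged.
Rule 2 (intervocalic voicing): /t/ is a voiceless stop between vowels /e/ and /o/, so it voices to [d]. /hetoewweuhhomz/ → hedoewweuhhomz.
Rule 3 (nasal place assimilation): /m/ precedes the alveolar consonant /z/, so it assimilates in place to [n]. /hedoewweuhhomz/ → hedoewweuhhonz.
Rule 4 (degemination): /ww/ is a geminate; the first /w/ deletes. /hh/ is a geminate; the first /h/ deletes. /hedoewweuhhonz/ → hedoeweuhonz.

hedoeweuhonz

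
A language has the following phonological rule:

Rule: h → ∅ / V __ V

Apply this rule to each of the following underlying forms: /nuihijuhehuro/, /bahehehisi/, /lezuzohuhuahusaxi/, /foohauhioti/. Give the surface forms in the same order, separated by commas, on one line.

/nuihijuhehuro/: /h/ occurs between vowels /i/ and /i/, so it deletes. /h/ occurs between vowels /u/ and /e/, so it deletes. /h/ occurs between vowels /e/ and /u/, so it deletes. → [nuiijueuro].
/bahehehisi/: /h/ occurs between vowels /a/ and /e/, so it deletes. /h/ occurs between vowels /e/ and /e/, so it deletes. /h/ occurs between vowels /e/ and /i/, so it deletes. → [baeeisi].
/lezuzohuhuahusaxi/: /h/ occurs between vowels /o/ and /u/, so it deletes. /h/ occurs between vowels /u/ and /u/, so it deletes. /h/ occurs between vowels /a/ and /u/, so it deletes. → [lezuzouuausaxi].
/foohauhioti/: /h/ occurs between vowels /o/ and /a/, so it deletes. /h/ occurs between vowels /u/ and /i/, so it deletes. → [fooauioti].

nuiijueuro, baeeisi, lezuzouuausaxi, fooauioti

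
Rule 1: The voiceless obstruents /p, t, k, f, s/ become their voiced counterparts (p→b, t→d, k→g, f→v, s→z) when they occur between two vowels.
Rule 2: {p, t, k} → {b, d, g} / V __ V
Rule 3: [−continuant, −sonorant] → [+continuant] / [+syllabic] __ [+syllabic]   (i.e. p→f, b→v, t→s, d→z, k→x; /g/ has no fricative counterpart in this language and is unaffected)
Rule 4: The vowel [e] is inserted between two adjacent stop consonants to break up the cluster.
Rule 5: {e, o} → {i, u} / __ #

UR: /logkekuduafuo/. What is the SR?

Rule 1 (intervocalic voicing): /k/ is a voiceless obstruent between vowels /e/ and /u/, so it voices to [g]. /f/ is a voiceless obstruent between vowels /a/ and /u/, so it voices to [v]. /logkekuduafuo/ → logkeguduavuo.
Rule 2 (intervocalic voicing): no segment meets the environment; /logkeguduavuo/ is unchanged.
Rule 3 (intervocalic spirantization): /d/ is a stop between vowels /u/ and /u/, so it spirantizes to the fricative [z]. /logkeguduavuo/ → logkeguzuavuo.
Rule 4 (stop-cluster e-epenthesis): /g/ and /k/ form a stop–stop cluster, so [e] is inserted between them. /logkeguzuavuo/ → logekeguzuavuo.
Rule 5 (final vowel raising): /o/ is a mid vowel in word-final position, so it raises to [u]. /logekeguzuavuo/ → logekeguzuavuu.

logekeguzuavuu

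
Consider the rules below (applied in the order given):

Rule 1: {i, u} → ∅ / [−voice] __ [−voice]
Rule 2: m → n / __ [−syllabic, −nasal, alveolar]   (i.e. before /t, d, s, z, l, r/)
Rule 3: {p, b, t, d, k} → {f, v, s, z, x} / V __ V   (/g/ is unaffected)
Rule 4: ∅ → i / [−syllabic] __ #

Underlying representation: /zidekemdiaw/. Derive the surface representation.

Rule 1 (high vowel syncope): no segment meets the environment; /zidekemdiaw/ is unchanged.
Rule 2 (nasal place assimilation): /m/ precedes the alveolar consonant /d/, so it assimilates in place to [n]. /zidekemdiaw/ → zidekendiaw.
Rule 3 (intervocalic spirantization): /d/ is a stop between vowels /i/ and /e/, so it spirantizes to the fricative [z]. /k/ is a stop between vowels /e/ and /e/, so it spirantizes to the fricative [x]. /zidekendiaw/ → zizexendiaw.
Rule 4 (final i-epenthesis): the form ends in the consonant /w/, so [i] is inserted word-finally. /zizexendiaw/ → zizexendiawi.

zizexendiawi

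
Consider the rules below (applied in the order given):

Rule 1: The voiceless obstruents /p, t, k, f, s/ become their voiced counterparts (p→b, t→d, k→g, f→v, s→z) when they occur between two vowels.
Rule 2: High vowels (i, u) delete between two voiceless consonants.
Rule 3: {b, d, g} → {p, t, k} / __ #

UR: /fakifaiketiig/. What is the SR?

fagivaigediik

Rule 1 (intervocalic voicing): /k/ is a voiceless obstruent between vowels /a/ and /i/, so it voices to [g]. /f/ is a voiceless obstruent between vowels /i/ and /a/, so it voices to [v]. /k/ is a voiceless obstruent between vowels /i/ and /e/, so it voices to [g]. /t/ is a voiceless obstruent between vowels /e/ and /i/, so it voices to [d]. /fakifaiketiig/ → fagivaigediig.
Rule 2 (high vowel syncope): no segment meets the environment; /fagivaigediig/ is unchanged.
Rule 3 (final devoicing): /g/ is a voiced stop in word-final position, so it devoices to [k]. /fagivaigediig/ → fagivaigediik.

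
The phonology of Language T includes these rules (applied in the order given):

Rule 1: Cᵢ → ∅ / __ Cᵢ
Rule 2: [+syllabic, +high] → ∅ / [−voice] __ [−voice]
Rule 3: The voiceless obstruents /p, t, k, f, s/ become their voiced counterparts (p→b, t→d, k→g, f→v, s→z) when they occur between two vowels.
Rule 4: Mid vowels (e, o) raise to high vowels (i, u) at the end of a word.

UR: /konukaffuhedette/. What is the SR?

Rule 1 (degemination): /ff/ is a geminate; the first /f/ deletes. /tt/ is a geminate; the first /t/ deletes. /konukaffuhedette/ → konukafuhedete.
Rule 2 (high vowel syncope): /u/ is a high vowel flanked by voiceless consonants /f/ and /h/, so it deletes. /konukafuhedete/ → konukafhedete.
Rule 3 (intervocalic voicing): /k/ is a voiceless obstruent between vowels /u/ and /a/, so it voices to [g]. /t/ is a voiceless obstruent between vowels /e/ and /e/, so it voices to [d]. /konukafhedete/ → konugafhedede.
Rule 4 (final vowel raising): /e/ is a mid vowel in word-final position, so it raises to [i]. /konugafhedede/ → konugafhededi.

konugafhededi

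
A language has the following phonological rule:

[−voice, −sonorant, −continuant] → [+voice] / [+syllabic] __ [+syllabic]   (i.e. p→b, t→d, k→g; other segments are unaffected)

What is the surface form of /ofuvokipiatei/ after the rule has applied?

ofuvogibiadei

/k/ is a voiceless stop between vowels /o/ and /i/, so it voices to [g].
/p/ is a voiceless stop between vowels /i/ and /i/, so it voices to [b].
/t/ is a voiceless stop between vowels /a/ and /e/, so it voices to [d].
Surface form: [ofuvogibiadei].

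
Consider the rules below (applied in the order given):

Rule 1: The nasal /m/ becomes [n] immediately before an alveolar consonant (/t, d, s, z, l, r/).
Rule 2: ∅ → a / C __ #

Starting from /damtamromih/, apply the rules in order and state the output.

dantanromiha

Rule 1 (nasal place assimilation): /m/ precedes the alveolar consonant /t/, so it assimilates in place to [n]. /m/ precedes the alveolar consonant /r/, so it assimilates in place to [n]. /damtamromih/ → dantanromih.
Rule 2 (final a-epenthesis): the form ends in the consonant /h/, so [a] is inserted word-finally. /dantanromih/ → dantanromiha.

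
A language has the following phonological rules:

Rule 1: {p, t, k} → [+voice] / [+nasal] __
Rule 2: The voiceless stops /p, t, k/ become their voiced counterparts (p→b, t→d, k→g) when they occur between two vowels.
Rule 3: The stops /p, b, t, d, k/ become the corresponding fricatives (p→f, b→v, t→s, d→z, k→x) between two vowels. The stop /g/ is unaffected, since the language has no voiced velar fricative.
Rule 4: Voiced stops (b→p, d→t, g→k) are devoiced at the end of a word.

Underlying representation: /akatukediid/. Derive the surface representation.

Rule 1 (post-nasal voicing): no segment meets the environment; /akatukediid/ is unchanged.
Rule 2 (intervocalic voicing): /k/ is a voiceless stop between vowels /a/ and /a/, so it voices to [g]. /t/ is a voiceless stop between vowels /a/ and /u/, so it voices to [d]. /k/ is a voiceless stop between vowels /u/ and /e/, so it voices to [g]. /akatukediid/ → agadugediid.
Rule 3 (intervocalic spirantization): /d/ is a stop between vowels /a/ and /u/, so it spirantizes to the fricative [z]. /d/ is a stop between vowels /e/ and /i/, so it spirantizes to the fricative [z]. /agadugediid/ → agazugeziid.
Rule 4 (final devoicing): /d/ is a voiced stop in word-final position, so it devoices to [t]. /agazugeziid/ → agazugeziit.

agazugeziit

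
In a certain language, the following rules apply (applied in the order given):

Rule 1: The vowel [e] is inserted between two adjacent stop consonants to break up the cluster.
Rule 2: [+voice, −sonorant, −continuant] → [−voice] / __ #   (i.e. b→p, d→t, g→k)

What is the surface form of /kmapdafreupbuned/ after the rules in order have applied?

kmapedafreupebunet

Rule 1 (stop-cluster e-epenthesis): /p/ and /d/ form a stop–stop cluster, so [e] is inserted between them. /p/ and /b/ form a stop–stop cluster, so [e] is inserted between them. /kmapdafreupbuned/ → kmapedafreupebuned.
Rule 2 (final devoicing): /d/ is a voiced stop in word-final position, so it devoices to [t]. /kmapedafreupebuned/ → kmapedafreupebunet.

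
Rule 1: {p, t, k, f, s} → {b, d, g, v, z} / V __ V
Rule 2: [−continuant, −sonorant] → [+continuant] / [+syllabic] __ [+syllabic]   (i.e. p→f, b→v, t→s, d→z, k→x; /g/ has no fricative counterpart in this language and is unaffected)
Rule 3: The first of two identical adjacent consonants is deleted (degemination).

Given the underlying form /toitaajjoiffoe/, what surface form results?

Rule 1 (intervocalic voicing): /t/ is a voiceless obstruent between vowels /i/ and /a/, so it voices to [d]. /toitaajjoiffoe/ → toidaajjoiffoe.
Rule 2 (intervocalic spirantization): /d/ is a stop between vowels /i/ and /a/, so it spirantizes to the fricative [z]. /toidaajjoiffoe/ → toizaajjoiffoe.
Rule 3 (degemination): /jj/ is a geminate; the first /j/ deletes. /ff/ is a geminate; the first /f/ deletes. /toizaajjoiffoe/ → toizaajoifoe.

toizaajoifoe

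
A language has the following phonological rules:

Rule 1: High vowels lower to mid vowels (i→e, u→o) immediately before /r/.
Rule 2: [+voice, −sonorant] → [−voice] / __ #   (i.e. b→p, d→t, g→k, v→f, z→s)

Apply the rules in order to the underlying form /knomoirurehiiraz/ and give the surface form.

Rule 1 (pre-rhotic lowering): /i/ is a high vowel immediately before /r/, so it lowers to [e]. /u/ is a high vowel immediately before /r/, so it lowers to [o]. /i/ is a high vowel immediately before /r/, so it lowers to [e]. /knomoirurehiiraz/ → knomoerorehieraz.
Rule 2 (final devoicing): /z/ is a voiced obstruent in word-final position, so it devoices to [s]. /knomoerorehieraz/ → knomoerorehieras.

knomoerorehieras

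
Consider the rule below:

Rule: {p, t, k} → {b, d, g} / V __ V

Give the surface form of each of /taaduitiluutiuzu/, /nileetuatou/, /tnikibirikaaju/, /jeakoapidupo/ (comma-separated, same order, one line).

taaduidiluudiuzu, nileeduadou, tnigibirigaaju, jeagoabidubo

/taaduitiluutiuzu/: /t/ is a voiceless stop between vowels /i/ and /i/, so it voices to [d]. /t/ is a voiceless stop between vowels /u/ and /i/, so it voices to [d]. → [taaduidiluudiuzu].
/nileetuatou/: /t/ is a voiceless stop between vowels /e/ and /u/, so it voices to [d]. /t/ is a voiceless stop between vowels /a/ and /o/, so it voices to [d]. → [nileeduadou].
/tnikibirikaaju/: /k/ is a voiceless stop between vowels /i/ and /i/, so it voices to [g]. /k/ is a voiceless stop between vowels /i/ and /a/, so it voices to [g]. → [tnigibirigaaju].
/jeakoapidupo/: /k/ is a voiceless stop between vowels /a/ and /o/, so it voices to [g]. /p/ is a voiceless stop between vowels /a/ and /i/, so it voices to [b]. /p/ is a voiceless stop between vowels /u/ and /o/, so it voices to [b]. → [jeagoabidubo].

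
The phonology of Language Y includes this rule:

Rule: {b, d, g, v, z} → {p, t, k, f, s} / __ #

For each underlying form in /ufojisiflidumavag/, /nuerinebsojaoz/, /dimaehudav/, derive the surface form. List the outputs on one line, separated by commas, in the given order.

/ufojisiflidumavag/: /g/ is a voiced obstruent in word-final position, so it devoices to [k]. → [ufojisiflidumavak].
/nuerinebsojaoz/: /z/ is a voiced obstruent in word-final position, so it devoices to [s]. → [nuerinebsojaos].
/dimaehudav/: /v/ is a voiced obstruent in word-final position, so it devoices to [f]. → [dimaehudaf].

ufojisiflidumavak, nuerinebsojaos, dimaehudaf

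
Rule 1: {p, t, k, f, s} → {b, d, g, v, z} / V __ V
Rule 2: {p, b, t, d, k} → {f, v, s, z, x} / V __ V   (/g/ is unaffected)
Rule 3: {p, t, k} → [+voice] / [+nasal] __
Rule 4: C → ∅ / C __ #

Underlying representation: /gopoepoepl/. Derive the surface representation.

Rule 1 (intervocalic voicing): /p/ is a voiceless obstruent between vowels /o/ and /o/, so it voices to [b]. /p/ is a voiceless obstruent between vowels /e/ and /o/, so it voices to [b]. /gopoepoepl/ → goboeboepl.
Rule 2 (intervocalic spirantization): /b/ is a stop between vowels /o/ and /o/, so it spirantizes to the fricative [v]. /b/ is a stop between vowels /e/ and /o/, so it spirantizes to the fricative [v]. /goboeboepl/ → govoevoepl.
Rule 3 (post-nasal voicing): no segment meets the environment; /govoevoepl/ is unchanged.
Rule 4 (final cluster simplification): /l/ is the second consonant of a word-final cluster /pl/, so it deletes. /govoevoepl/ → govoevoep.

govoevoep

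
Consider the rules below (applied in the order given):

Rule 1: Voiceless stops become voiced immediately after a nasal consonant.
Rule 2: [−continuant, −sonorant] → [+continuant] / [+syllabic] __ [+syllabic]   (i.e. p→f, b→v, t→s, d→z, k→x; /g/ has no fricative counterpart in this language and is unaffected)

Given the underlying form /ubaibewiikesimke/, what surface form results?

uvaivewiixesimge

Rule 1 (post-nasal voicing): /k/ is a voiceless stop immediately after the nasal /m/, so it voices to [g]. /ubaibewiikesimke/ → ubaibewiikesimge.
Rule 2 (intervocalic spirantization): /b/ is a stop between vowels /u/ and /a/, so it spirantizes to the fricative [v]. /b/ is a stop between vowels /i/ and /e/, so it spirantizes to the fricative [v]. /k/ is a stop between vowels /i/ and /e/, so it spirantizes to the fricative [x]. /ubaibewiikesimge/ → uvaivewiixesimge.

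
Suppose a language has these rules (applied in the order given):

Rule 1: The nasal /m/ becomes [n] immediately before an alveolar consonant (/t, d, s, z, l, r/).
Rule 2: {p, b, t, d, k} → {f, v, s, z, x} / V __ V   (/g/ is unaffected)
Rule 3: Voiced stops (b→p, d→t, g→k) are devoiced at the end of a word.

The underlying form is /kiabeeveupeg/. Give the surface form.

Rule 1 (nasal place assimilation): no segment meets the environment; /kiabeeveupeg/ is unchanged.
Rule 2 (intervocalic spirantization): /b/ is a stop between vowels /a/ and /e/, so it spirantizes to the fricative [v]. /p/ is a stop between vowels /u/ and /e/, so it spirantizes to the fricative [f]. /kiabeeveupeg/ → kiaveeveufeg.
Rule 3 (final devoicing): /g/ is a voiced stop in word-final position, so it devoices to [k]. /kiaveeveufeg/ → kiaveeveufek.

kiaveeveufek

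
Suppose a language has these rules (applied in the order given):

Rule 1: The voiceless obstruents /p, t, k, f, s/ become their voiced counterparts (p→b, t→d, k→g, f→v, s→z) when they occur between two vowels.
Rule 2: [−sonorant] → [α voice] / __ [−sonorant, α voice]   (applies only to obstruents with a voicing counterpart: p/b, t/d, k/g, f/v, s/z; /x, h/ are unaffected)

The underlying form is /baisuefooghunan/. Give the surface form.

Rule 1 (intervocalic voicing): /s/ is a voiceless obstruent between vowels /i/ and /u/, so it voices to [z]. /f/ is a voiceless obstruent between vowels /e/ and /o/, so it voices to [v]. /baisuefooghunan/ → baizuevooghunan.
Rule 2 (regressive voicing assimilation): /g/ precedes the voiceless obstruent /h/, so it devoices to [k] by assimilation. /baizuevooghunan/ → baizuevookhunan.

baizuevookhunan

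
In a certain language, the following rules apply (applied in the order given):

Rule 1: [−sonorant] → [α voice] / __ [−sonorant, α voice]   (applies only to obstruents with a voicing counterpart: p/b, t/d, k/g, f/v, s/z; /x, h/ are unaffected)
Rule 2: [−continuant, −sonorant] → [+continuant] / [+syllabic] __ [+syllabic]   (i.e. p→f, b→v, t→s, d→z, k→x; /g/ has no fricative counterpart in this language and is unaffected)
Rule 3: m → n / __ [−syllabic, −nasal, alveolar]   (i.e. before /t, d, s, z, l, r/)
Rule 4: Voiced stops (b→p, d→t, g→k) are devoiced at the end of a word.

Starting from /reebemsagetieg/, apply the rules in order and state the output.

Rule 1 (regressive voicing assimilation): no segment meets the environment; /reebemsagetieg/ is unchanged.
Rule 2 (intervocalic spirantization): /b/ is a stop between vowels /e/ and /e/, so it spirantizes to the fricative [v]. /t/ is a stop between vowels /e/ and /i/, so it spirantizes to the fricative [s]. /reebemsagetieg/ → reevemsagesieg.
Rule 3 (nasal place assimilation): /m/ precedes the alveolar consonant /s/, so it assimilates in place to [n]. /reevemsagesieg/ → reevensagesieg.
Rule 4 (final devoicing): /g/ is a voiced stop in word-final position, so it devoices to [k]. /reevensagesieg/ → reevensagesiek.

reevensagesiek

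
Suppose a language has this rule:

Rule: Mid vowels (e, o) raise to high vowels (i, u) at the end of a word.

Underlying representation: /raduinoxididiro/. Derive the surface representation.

/o/ is a mid vowel in word-final position, so it raises to [u].
Surface form: [raduinoxididiru].

raduinoxididiru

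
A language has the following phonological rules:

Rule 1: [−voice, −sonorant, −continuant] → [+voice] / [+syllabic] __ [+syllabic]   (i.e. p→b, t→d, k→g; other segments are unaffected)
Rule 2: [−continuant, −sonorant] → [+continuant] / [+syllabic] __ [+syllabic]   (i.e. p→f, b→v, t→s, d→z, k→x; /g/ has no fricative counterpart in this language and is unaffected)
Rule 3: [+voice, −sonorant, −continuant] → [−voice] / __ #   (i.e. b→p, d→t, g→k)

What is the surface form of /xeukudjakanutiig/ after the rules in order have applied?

xeugudjaganuziik

Rule 1 (intervocalic voicing): /k/ is a voiceless stop between vowels /u/ and /u/, so it voices to [g]. /k/ is a voiceless stop between vowels /a/ and /a/, so it voices to [g]. /t/ is a voiceless stop between vowels /u/ and /i/, so it voices to [d]. /xeukudjakanutiig/ → xeugudjaganudiig.
Rule 2 (intervocalic spirantization): /d/ is a stop between vowels /u/ and /i/, so it spirantizes to the fricative [z]. /xeugudjaganudiig/ → xeugudjaganuziig.
Rule 3 (final devoicing): /g/ is a voiced stop in word-final position, so it devoices to [k]. /xeugudjaganuziig/ → xeugudjaganuziik.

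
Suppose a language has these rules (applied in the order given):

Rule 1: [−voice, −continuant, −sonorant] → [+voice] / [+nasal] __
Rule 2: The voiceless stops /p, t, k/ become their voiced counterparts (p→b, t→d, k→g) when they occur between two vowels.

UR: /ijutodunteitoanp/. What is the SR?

ijudodundeidoanb

Rule 1 (post-nasal voicing): /t/ is a voiceless stop immediately after the nasal /n/, so it voices to [d]. /p/ is a voiceless stop immediately after the nasal /n/, so it voices to [b]. /ijutodunteitoanp/ → ijutodundeitoanb.
Rule 2 (intervocalic voicing): /t/ is a voiceless stop between vowels /u/ and /o/, so it voices to [d]. /t/ is a voiceless stop between vowels /i/ and /o/, so it voices to [d]. /ijutodundeitoanb/ → ijudodundeidoanb.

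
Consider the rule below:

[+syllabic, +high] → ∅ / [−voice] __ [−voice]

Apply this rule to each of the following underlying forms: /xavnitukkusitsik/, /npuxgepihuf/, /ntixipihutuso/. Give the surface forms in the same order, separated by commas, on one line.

/xavnitukkusitsik/: /u/ is a high vowel flanked by voiceless consonants /t/ and /k/, so it deletes. /u/ is a high vowel flanked by voiceless consonants /k/ and /s/, so it deletes. /i/ is a high vowel flanked by voiceless consonants /s/ and /t/, so it deletes. /i/ is a high vowel flanked by voiceless consonants /s/ and /k/, so it deletes. → [xavnitkkstsk].
/npuxgepihuf/: /u/ is a high vowel flanked by voiceless consonants /p/ and /x/, so it deletes. /i/ is a high vowel flanked by voiceless consonants /p/ and /h/, so it deletes. /u/ is a high vowel flanked by voiceless consonants /h/ and /f/, so it deletes. → [npxgephf].
/ntixipihutuso/: /i/ is a high vowel flanked by voiceless consonants /t/ and /x/, so it deletes. /i/ is a high vowel flanked by voiceless consonants /x/ and /p/, so it deletes. /i/ is a high vowel flanked by voiceless consonants /p/ and /h/, so it deletes. /u/ is a high vowel flanked by voiceless consonants /h/ and /t/, so it deletes. /u/ is a high vowel flanked by voiceless consonants /t/ and /s/, so it deletes. → [ntxphtso].

xavnitkkstsk, npxgephf, ntxphtso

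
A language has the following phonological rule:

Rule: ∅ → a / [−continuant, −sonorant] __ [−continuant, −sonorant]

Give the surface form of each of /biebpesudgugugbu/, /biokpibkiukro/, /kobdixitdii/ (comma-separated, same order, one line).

/biebpesudgugugbu/: /b/ and /p/ form a stop–stop cluster, so [a] is inserted between them. /d/ and /g/ form a stop–stop cluster, so [a] is inserted between them. /g/ and /b/ form a stop–stop cluster, so [a] is inserted between them. → [biebapesudagugugabu].
/biokpibkiukro/: /k/ and /p/ form a stop–stop cluster, so [a] is inserted between them. /b/ and /k/ form a stop–stop cluster, so [a] is inserted between them. → [biokapibakiukro].
/kobdixitdii/: /b/ and /d/ form a stop–stop cluster, so [a] is inserted between them. /t/ and /d/ form a stop–stop cluster, so [a] is inserted between them. → [kobadixitadii].

biebapesudagugugabu, biokapibakiukro, kobadixitadii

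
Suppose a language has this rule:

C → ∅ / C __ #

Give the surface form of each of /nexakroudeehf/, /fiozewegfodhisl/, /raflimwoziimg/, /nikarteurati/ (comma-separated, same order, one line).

/nexakroudeehf/: /f/ is the second consonant of a word-final cluster /hf/, so it deletes. → [nexakroudeeh].
/fiozewegfodhisl/: /l/ is the second consonant of a word-final cluster /sl/, so it deletes. → [fiozewegfodhis].
/raflimwoziimg/: /g/ is the second consonant of a word-final cluster /mg/, so it deletes. → [raflimwoziim].
/nikarteurati/: the rule's environment is not met; surfaces unchanged as [nikarteurati].

nexakroudeeh, fiozewegfodhis, raflimwoziim, nikarteurati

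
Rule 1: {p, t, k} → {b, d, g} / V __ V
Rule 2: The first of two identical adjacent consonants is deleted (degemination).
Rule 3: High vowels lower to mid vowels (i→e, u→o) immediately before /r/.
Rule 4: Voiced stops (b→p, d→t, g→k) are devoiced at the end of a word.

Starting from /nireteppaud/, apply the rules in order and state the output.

neredepaut

Rule 1 (intervocalic voicing): /t/ is a voiceless stop between vowels /e/ and /e/, so it voices to [d]. /nireteppaud/ → niredeppaud.
Rule 2 (degemination): /pp/ is a geminate; the first /p/ deletes. /niredeppaud/ → niredepaud.
Rule 3 (pre-rhotic lowering): /i/ is a high vowel immediately before /r/, so it lowers to [e]. /niredepaud/ → neredepaud.
Rule 4 (final devoicing): /d/ is a voiced stop in word-final position, so it devoices to [t]. /neredepaud/ → neredepaut.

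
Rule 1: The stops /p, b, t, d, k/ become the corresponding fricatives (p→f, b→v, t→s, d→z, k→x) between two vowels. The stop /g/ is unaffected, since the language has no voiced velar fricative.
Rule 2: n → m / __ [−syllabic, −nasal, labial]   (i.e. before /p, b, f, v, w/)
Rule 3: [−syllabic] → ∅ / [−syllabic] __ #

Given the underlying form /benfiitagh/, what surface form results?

bemfiisag

Rule 1 (intervocalic spirantization): /t/ is a stop between vowels /i/ and /a/, so it spirantizes to the fricative [s]. /benfiitagh/ → benfiisagh.
Rule 2 (nasal place assimilation): /n/ precedes the labial consonant /f/, so it assimilates in place to [m]. /benfiisagh/ → bemfiisagh.
Rule 3 (final cluster simplification): /h/ is the second consonant of a word-final cluster /gh/, so it deletes. /bemfiisagh/ → bemfiisag.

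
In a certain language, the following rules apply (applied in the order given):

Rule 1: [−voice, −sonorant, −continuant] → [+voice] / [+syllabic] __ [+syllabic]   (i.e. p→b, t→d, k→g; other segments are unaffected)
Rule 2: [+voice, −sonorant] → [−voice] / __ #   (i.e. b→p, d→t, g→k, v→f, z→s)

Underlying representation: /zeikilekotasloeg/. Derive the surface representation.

Rule 1 (intervocalic voicing): /k/ is a voiceless stop between vowels /i/ and /i/, so it voices to [g]. /k/ is a voiceless stop between vowels /e/ and /o/, so it voices to [g]. /t/ is a voiceless stop between vowels /o/ and /a/, so it voices to [d]. /zeikilekotasloeg/ → zeigilegodasloeg.
Rule 2 (final devoicing): /g/ is a voiced obstruent in word-final position, so it devoices to [k]. /zeigilegodasloeg/ → zeigilegodasloek.

zeigilegodasloek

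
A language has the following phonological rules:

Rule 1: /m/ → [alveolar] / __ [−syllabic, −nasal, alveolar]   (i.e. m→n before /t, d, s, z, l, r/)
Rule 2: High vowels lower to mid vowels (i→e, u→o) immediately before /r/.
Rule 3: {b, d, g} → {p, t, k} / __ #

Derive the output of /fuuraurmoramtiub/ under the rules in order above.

fuoraormorantiup

Rule 1 (nasal place assimilation): /m/ precedes the alveolar consonant /t/, so it assimilates in place to [n]. /fuuraurmoramtiub/ → fuuraurmorantiub.
Rule 2 (pre-rhotic lowering): /u/ is a high vowel immediately before /r/, so it lowers to [o]. /u/ is a high vowel immediately before /r/, so it lowers to [o]. /fuuraurmorantiub/ → fuoraormorantiub.
Rule 3 (final devoicing): /b/ is a voiced stop in word-final position, so it devoices to [p]. /fuoraormorantiub/ → fuoraormorantiup.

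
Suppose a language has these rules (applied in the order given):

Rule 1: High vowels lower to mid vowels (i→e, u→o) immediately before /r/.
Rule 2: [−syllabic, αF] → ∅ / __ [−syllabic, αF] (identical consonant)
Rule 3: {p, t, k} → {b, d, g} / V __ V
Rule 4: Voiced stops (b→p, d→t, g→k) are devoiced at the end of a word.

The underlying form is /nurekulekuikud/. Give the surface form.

noreguleguigut

Rule 1 (pre-rhotic lowering): /u/ is a high vowel immediately before /r/, so it lowers to [o]. /nurekulekuikud/ → norekulekuikud.
Rule 2 (degemination): no segment meets the environment; /norekulekuikud/ is unchanged.
Rule 3 (intervocalic voicing): /k/ is a voiceless stop between vowels /e/ and /u/, so it voices to [g]. /k/ is a voiceless stop between vowels /e/ and /u/, so it voices to [g]. /k/ is a voiceless stop between vowels /i/ and /u/, so it voices to [g]. /norekulekuikud/ → noreguleguigud.
Rule 4 (final devoicing): /d/ is a voiced stop in word-final position, so it devoices to [t]. /noreguleguigud/ → noreguleguigut.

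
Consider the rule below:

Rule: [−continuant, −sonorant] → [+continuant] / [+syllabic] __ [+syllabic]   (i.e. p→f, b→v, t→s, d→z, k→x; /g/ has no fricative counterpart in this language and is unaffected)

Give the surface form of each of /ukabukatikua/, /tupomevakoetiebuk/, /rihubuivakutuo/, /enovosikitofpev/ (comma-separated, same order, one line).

/ukabukatikua/: /k/ is a stop between vowels /u/ and /a/, so it spirantizes to the fricative [x]. /b/ is a stop between vowels /a/ and /u/, so it spirantizes to the fricative [v]. /k/ is a stop between vowels /u/ and /a/, so it spirantizes to the fricative [x]. /t/ is a stop between vowels /a/ and /i/, so it spirantizes to the fricative [s]. /k/ is a stop between vowels /i/ and /u/, so it spirantizes to the fricative [x]. → [uxavuxasixua].
/tupomevakoetiebuk/: /p/ is a stop between vowels /u/ and /o/, so it spirantizes to the fricative [f]. /k/ is a stop between vowels /a/ and /o/, so it spirantizes to the fricative [x]. /t/ is a stop between vowels /e/ and /i/, so it spirantizes to the fricative [s]. /b/ is a stop between vowels /e/ and /u/, so it spirantizes to the fricative [v]. → [tufomevaxoesievuk].
/rihubuivakutuo/: /b/ is a stop between vowels /u/ and /u/, so it spirantizes to the fricative [v]. /k/ is a stop between vowels /a/ and /u/, so it spirantizes to the fricative [x]. /t/ is a stop between vowels /u/ and /u/, so it spirantizes to the fricative [s]. → [rihuvuivaxusuo].
/enovosikitofpev/: /k/ is a stop between vowels /i/ and /i/, so it spirantizes to the fricative [x]. /t/ is a stop between vowels /i/ and /o/, so it spirantizes to the fricative [s]. → [enovosixisofpev].

uxavuxasixua, tufomevaxoesievuk, rihuvuivaxusuo, enovosixisofpev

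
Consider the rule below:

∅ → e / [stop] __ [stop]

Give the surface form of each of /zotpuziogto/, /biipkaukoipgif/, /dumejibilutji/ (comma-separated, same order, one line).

zotepuziogeto, biipekaukoipegif, dumejibilutji

/zotpuziogto/: /t/ and /p/ form a stop–stop cluster, so [e] is inserted between them. /g/ and /t/ form a stop–stop cluster, so [e] is inserted between them. → [zotepuziogeto].
/biipkaukoipgif/: /p/ and /k/ form a stop–stop cluster, so [e] is inserted between them. /p/ and /g/ form a stop–stop cluster, so [e] is inserted between them. → [biipekaukoipegif].
/dumejibilutji/: the rule's environment is not met; surfaces unchanged as [dumejibilutji].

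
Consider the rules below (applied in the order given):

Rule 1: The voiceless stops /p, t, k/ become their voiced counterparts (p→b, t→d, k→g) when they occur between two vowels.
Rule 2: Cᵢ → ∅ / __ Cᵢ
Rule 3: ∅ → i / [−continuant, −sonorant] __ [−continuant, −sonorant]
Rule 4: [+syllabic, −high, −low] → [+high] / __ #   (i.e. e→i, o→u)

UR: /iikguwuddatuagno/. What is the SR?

Rule 1 (intervocalic voicing): /t/ is a voiceless stop between vowels /a/ and /u/, so it voices to [d]. /iikguwuddatuagno/ → iikguwuddaduagno.
Rule 2 (degemination): /dd/ is a geminate; the first /d/ deletes. /iikguwuddaduagno/ → iikguwudaduagno.
Rule 3 (stop-cluster i-epenthesis): /k/ and /g/ form a stop–stop cluster, so [i] is inserted between them. /iikguwudaduagno/ → iikiguwudaduagno.
Rule 4 (final vowel raising): /o/ is a mid vowel in word-final position, so it raises to [u]. /iikiguwudaduagno/ → iikiguwudaduagnu.

iikiguwudaduagnu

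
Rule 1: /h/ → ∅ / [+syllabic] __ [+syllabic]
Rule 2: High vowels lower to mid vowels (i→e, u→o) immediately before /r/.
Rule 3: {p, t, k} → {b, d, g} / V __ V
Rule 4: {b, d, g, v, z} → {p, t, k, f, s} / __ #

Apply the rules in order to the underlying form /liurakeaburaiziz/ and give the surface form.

Rule 1 (intervocalic h-deletion): no segment meets the environment; /liurakeaburaiziz/ is unchanged.
Rule 2 (pre-rhotic lowering): /u/ is a high vowel immediately before /r/, so it lowers to [o]. /u/ is a high vowel immediately before /r/, so it lowers to [o]. /liurakeaburaiziz/ → liorakeaboraiziz.
Rule 3 (intervocalic voicing): /k/ is a voiceless stop between vowels /a/ and /e/, so it voices to [g]. /liorakeaboraiziz/ → liorageaboraiziz.
Rule 4 (final devoicing): /z/ is a voiced obstruent in word-final position, so it devoices to [s]. /liorageaboraiziz/ → liorageaboraizis.

liorageaboraizis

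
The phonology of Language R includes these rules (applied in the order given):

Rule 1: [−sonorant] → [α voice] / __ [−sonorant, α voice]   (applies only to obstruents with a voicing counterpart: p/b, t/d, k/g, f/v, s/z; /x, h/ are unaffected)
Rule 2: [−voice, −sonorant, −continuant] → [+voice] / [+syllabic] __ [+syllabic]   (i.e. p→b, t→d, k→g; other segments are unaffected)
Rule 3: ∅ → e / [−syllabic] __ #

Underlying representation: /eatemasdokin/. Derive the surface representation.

eademazdogine

Rule 1 (regressive voicing assimilation): /s/ precedes the voiced obstruent /d/, so it voices to [z] by assimilation. /eatemasdokin/ → eatemazdokin.
Rule 2 (intervocalic voicing): /t/ is a voiceless stop between vowels /a/ and /e/, so it voices to [d]. /k/ is a voiceless stop between vowels /o/ and /i/, so it voices to [g]. /eatemazdokin/ → eademazdogin.
Rule 3 (final e-epenthesis): the form ends in the consonant /n/, so [e] is inserted word-finally. /eademazdogin/ → eademazdogine.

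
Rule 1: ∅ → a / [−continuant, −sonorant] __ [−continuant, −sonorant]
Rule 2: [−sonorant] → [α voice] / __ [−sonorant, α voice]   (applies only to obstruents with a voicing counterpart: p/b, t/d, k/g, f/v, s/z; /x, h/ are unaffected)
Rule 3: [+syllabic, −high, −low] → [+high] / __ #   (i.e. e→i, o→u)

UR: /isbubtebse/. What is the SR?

izbubatepsi

Rule 1 (stop-cluster a-epenthesis): /b/ and /t/ form a stop–stop cluster, so [a] is inserted between them. /isbubtebse/ → isbubatebse.
Rule 2 (regressive voicing assimilation): /s/ precedes the voiced obstruent /b/, so it voices to [z] by assimilation. /b/ precedes the voiceless obstruent /s/, so it devoices to [p] by assimilation. /isbubatebse/ → izbubatepse.
Rule 3 (final vowel raising): /e/ is a mid vowel in word-final position, so it raises to [i]. /izbubatepse/ → izbubatepsi.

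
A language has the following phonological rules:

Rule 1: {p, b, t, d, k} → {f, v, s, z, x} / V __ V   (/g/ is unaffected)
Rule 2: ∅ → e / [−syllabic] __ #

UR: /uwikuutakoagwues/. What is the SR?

Rule 1 (intervocalic spirantization): /k/ is a stop between vowels /i/ and /u/, so it spirantizes to the fricative [x]. /t/ is a stop between vowels /u/ and /a/, so it spirantizes to the fricative [s]. /k/ is a stop between vowels /a/ and /o/, so it spirantizes to the fricative [x]. /uwikuutakoagwues/ → uwixuusaxoagwues.
Rule 2 (final e-epenthesis): the form ends in the consonant /s/, so [e] is inserted word-finally. /uwixuusaxoagwues/ → uwixuusaxoagwuese.

uwixuusaxoagwuese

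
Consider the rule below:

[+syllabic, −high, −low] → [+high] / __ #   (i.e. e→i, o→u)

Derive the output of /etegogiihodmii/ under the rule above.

etegogiihodmii

No segment of /etegogiihodmii/ meets the structural description of the rule, so the form surfaces unchanged.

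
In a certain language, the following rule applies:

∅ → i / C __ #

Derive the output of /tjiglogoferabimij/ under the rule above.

tjiglogoferabimiji

the form ends in the consonant /j/, so [i] is inserted word-finally.
Surface form: [tjiglogoferabimiji].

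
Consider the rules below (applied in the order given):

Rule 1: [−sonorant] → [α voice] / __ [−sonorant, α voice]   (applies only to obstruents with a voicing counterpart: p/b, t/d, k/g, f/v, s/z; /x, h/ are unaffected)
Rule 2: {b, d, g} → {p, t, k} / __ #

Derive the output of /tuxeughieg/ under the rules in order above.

Rule 1 (regressive voicing assimilation): /g/ precedes the voiceless obstruent /h/, so it devoices to [k] by assimilation. /tuxeughieg/ → tuxeukhieg.
Rule 2 (final devoicing): /g/ is a voiced stop in word-final position, so it devoices to [k]. /tuxeukhieg/ → tuxeukhiek.

tuxeukhiek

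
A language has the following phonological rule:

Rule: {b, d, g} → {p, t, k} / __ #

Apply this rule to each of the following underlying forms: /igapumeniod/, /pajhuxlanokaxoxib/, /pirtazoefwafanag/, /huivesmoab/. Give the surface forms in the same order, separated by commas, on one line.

/igapumeniod/: /d/ is a voiced stop in word-final position, so it devoices to [t]. → [igapumeniot].
/pajhuxlanokaxoxib/: /b/ is a voiced stop in word-final position, so it devoices to [p]. → [pajhuxlanokaxoxip].
/pirtazoefwafanag/: /g/ is a voiced stop in word-final position, so it devoices to [k]. → [pirtazoefwafanak].
/huivesmoab/: /b/ is a voiced stop in word-final position, so it devoices to [p]. → [huivesmoap].

igapumeniot, pajhuxlanokaxoxip, pirtazoefwafanak, huivesmoap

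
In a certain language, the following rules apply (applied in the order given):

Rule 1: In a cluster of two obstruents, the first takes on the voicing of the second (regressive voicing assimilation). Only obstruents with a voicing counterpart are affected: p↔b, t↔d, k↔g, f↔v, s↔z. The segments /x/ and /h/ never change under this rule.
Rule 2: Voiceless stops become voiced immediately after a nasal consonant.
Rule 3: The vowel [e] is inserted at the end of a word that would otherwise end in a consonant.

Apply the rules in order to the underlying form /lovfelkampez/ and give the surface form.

Rule 1 (regressive voicing assimilation): /v/ precedes the voiceless obstruent /f/, so it devoices to [f] by assimilation. /lovfelkampez/ → loffelkampez.
Rule 2 (post-nasal voicing): /p/ is a voiceless stop immediately after the nasal /m/, so it voices to [b]. /loffelkampez/ → loffelkambez.
Rule 3 (final e-epenthesis): the form ends in the consonant /z/, so [e] is inserted word-finally. /loffelkambez/ → loffelkambeze.

loffelkambeze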